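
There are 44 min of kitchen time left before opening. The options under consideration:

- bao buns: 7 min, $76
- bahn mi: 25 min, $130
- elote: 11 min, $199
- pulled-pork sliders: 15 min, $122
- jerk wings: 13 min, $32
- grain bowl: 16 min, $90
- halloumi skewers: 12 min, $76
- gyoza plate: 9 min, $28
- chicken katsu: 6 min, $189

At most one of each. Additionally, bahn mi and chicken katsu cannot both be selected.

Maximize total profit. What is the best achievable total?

586

Taking bao buns + elote + pulled-pork sliders + chicken katsu: 39 min used, 586 in profit.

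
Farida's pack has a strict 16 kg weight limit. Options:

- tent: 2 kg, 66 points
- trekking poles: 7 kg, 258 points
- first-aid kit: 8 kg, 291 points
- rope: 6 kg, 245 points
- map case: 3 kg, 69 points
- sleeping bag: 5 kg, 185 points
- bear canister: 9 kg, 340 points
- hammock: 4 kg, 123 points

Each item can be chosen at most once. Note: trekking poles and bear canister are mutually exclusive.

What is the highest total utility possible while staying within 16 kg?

602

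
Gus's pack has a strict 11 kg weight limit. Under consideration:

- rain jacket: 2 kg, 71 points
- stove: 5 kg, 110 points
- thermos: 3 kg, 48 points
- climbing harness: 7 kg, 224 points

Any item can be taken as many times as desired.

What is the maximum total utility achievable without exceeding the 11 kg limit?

366

By utility per kg: rain jacket 35.50, climbing harness 32.00, stove 22.00 lead.
A density-first pass picks 5×rain jacket — 355 at 10 kg.
The 6 kg tied up in 3×rain jacket is better spent on climbing harness — total rises to 366 (11 kg).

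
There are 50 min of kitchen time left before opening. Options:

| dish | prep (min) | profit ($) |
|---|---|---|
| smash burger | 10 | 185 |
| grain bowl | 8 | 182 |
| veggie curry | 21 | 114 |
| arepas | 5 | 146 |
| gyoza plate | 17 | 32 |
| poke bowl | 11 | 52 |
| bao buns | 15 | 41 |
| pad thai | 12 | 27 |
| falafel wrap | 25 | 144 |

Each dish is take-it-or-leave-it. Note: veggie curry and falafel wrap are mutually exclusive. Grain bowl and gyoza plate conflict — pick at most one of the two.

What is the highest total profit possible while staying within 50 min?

657

Smash burger + grain bowl + arepas + falafel wrap uses 48 of the 50 min and totals 657.
The closest alternative, smash burger + grain bowl + veggie curry + arepas, reaches only 627.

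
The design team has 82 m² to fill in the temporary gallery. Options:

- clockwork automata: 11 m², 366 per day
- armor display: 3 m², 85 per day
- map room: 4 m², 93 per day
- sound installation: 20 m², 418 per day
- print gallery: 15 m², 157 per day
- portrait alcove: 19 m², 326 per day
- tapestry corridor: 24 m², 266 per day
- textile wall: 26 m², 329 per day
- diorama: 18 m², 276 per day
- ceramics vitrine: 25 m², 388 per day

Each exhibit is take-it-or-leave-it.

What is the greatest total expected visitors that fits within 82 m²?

The ratio ordering already packs tightly: clockwork automata + armor display + map room + sound installation + portrait alcove + ceramics vitrine, 82 m², 1676.
Runner-up clockwork automata + armor display + map room + sound installation + diorama + ceramics vitrine tops out at 1626.

1676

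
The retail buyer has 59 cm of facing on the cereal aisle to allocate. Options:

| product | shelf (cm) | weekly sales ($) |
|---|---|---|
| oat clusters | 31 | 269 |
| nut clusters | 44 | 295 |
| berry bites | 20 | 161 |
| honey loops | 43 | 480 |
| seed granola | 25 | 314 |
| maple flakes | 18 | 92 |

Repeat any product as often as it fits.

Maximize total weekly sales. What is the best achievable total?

628

Taking 2×seed granola: 50 cm used, 628 in weekly sales.
That's the maximum — no swap from here does better than 628.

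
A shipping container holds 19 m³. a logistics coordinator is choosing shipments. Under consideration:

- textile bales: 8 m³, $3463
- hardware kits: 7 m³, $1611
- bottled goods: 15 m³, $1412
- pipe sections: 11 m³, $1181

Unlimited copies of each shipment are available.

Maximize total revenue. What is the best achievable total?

6926

The ratio ordering already packs tightly: 2×textile bales, 16 m³, 6926.
Nothing else within 19 m³ beats 6926.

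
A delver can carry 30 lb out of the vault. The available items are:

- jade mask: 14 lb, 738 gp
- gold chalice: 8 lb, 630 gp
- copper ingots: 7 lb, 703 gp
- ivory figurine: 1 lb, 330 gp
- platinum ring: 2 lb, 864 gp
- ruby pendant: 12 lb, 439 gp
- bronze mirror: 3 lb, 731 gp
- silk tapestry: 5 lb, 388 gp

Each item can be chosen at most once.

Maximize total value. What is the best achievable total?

Best packing: gold chalice + copper ingots + ivory figurine + platinum ring + bronze mirror + silk tapestry — 26 lb, 3646 total.
Nothing else within 30 lb beats 3646.

3646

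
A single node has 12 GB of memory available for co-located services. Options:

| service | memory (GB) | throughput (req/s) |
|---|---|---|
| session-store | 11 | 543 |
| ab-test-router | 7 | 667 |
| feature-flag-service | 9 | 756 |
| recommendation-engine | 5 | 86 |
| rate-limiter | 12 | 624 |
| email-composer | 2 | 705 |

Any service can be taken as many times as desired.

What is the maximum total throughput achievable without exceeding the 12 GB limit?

4230

By throughput per GB: email-composer 352.50, ab-test-router 95.29, feature-flag-service 84.00 lead.
Best packing: 6×email-composer — 12 GB, 4230 total.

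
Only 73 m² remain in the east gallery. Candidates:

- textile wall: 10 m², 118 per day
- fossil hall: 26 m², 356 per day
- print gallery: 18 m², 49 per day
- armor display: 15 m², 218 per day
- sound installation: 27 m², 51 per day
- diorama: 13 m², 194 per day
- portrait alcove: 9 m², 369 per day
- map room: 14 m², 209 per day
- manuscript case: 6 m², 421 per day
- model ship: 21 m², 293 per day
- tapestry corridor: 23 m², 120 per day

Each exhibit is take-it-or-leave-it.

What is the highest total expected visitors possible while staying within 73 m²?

1604

Greedy by ratio would take textile wall + armor display + diorama + portrait alcove + map room + manuscript case: 67 m² used, total 1529.
The 15 m² tied up in armor display is better spent on model ship — total rises to 1604 (73 m²).
Runner-up fossil hall + armor display + portrait alcove + map room + manuscript case tops out at 1573.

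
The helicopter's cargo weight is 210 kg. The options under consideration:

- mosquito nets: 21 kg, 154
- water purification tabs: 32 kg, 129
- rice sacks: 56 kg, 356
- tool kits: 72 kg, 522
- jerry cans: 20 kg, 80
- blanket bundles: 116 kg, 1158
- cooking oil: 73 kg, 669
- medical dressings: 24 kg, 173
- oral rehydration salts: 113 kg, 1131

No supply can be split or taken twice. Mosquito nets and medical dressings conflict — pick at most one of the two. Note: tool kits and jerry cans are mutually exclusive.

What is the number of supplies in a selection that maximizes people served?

3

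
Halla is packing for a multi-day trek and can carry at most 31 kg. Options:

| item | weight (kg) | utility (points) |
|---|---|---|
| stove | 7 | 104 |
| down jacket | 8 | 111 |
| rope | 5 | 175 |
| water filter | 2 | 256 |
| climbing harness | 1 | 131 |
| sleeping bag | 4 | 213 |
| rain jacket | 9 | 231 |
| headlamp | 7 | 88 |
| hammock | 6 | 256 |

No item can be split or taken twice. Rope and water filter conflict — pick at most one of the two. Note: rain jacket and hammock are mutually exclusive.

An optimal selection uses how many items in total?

6

Optimal total is 1071.
One optimal bundle: stove + down jacket + water filter + climbing harness + sleeping bag + hammock (28 kg).
Every optimal selection uses 6 items.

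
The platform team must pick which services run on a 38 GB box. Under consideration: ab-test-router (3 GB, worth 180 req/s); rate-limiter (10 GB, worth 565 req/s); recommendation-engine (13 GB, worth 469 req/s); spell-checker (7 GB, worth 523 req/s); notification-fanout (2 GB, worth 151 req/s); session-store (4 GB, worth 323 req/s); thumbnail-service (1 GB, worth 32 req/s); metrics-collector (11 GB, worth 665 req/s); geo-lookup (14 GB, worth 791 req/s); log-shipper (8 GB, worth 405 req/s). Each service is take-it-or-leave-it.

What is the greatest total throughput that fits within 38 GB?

2453

Greedy by ratio would take ab-test-router + rate-limiter + spell-checker + notification-fanout + session-store + thumbnail-service + metrics-collector: 38 GB used, total 2439.
Replace ab-test-router and rate-limiter and thumbnail-service with geo-lookup: the trade gains 14 net, giving 2453 at 38 GB.
Next best is ab-test-router + rate-limiter + spell-checker + notification-fanout + session-store + thumbnail-service + metrics-collector at 2439 (38 GB) — short by 14.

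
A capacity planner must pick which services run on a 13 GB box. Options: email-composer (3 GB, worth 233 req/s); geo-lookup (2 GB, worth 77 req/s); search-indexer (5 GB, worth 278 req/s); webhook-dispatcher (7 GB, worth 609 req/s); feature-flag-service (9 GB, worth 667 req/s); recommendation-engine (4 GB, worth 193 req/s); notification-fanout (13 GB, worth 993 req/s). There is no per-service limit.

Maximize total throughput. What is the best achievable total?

1075

Ranking by ratio (throughput/GB): webhook-dispatcher 87.00, email-composer 77.67, notification-fanout 76.38, feature-flag-service 74.11.
2×email-composer + webhook-dispatcher uses 13 of the 13 GB and totals 1075.
Nothing else within 13 GB beats 1075.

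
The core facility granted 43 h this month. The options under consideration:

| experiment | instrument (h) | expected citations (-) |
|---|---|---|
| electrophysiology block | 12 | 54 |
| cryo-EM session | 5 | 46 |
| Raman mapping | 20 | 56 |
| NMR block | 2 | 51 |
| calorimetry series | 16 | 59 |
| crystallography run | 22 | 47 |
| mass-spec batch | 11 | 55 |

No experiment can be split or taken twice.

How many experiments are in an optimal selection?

Optimal total is 219.
One optimal bundle: electrophysiology block + NMR block + calorimetry series + mass-spec batch (41 h).
Every optimal selection uses 4 experiments.

4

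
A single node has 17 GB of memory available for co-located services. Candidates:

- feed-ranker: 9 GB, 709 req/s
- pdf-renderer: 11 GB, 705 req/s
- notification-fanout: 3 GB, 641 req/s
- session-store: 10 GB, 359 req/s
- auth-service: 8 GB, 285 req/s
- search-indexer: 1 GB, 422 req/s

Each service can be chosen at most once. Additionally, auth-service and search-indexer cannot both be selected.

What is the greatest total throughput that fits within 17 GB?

Ranking by ratio (throughput/GB): search-indexer 422.00, notification-fanout 213.67, feed-ranker 78.78, pdf-renderer 64.09.
The ratio ordering already packs tightly: feed-ranker + notification-fanout + search-indexer, 13 GB, 1772.
That's the maximum — no feasible swap from here does better than 1772.

1772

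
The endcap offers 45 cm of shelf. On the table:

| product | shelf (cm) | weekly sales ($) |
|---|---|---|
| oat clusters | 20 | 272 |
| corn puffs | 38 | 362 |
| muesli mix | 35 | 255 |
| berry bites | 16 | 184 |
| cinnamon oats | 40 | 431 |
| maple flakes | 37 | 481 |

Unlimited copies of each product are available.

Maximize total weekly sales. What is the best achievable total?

The ratio ordering already packs tightly: 2×oat clusters, 40 cm, 544.
Nothing else within 45 cm beats 544.

544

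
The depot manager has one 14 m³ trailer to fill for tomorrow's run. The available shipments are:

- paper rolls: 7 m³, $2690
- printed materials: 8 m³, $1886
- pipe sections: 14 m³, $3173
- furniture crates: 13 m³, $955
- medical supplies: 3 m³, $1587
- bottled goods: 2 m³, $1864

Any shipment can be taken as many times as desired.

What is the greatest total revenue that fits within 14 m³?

13048

By revenue per m³: bottled goods 932.00, medical supplies 529.00, paper rolls 384.29 lead.
The ratio ordering already packs tightly: 7×bottled goods, 14 m³, 13048.
That's the maximum — no swap from here does better than 13048.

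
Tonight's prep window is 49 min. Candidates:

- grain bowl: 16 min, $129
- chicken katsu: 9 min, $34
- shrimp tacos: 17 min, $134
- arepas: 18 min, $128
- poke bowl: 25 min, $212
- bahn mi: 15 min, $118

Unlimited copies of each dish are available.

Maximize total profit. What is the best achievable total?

392

The ratio heuristic lands on grain bowl + poke bowl (341) but leaves 8 min idle.
Dropping poke bowl frees 25 min; slotting in grain bowl + shrimp tacos (33 min) lifts the total to 392 at 49 min.
That's the maximum — no swap from here does better than 392.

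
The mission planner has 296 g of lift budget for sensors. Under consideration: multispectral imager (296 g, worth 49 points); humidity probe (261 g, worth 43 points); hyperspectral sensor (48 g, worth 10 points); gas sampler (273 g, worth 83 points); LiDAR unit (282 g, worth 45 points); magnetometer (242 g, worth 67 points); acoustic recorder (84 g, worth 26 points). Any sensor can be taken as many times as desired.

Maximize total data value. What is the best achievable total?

83

Taking the top-ratio sensors first gives 3×acoustic recorder for 78 (252 g).
Dropping 3×acoustic recorder frees 252 g; slotting in gas sampler (273 g) lifts the total to 83 at 273 g.
The spare 23 g is too small for any remaining sensor, and no exchange beats 83.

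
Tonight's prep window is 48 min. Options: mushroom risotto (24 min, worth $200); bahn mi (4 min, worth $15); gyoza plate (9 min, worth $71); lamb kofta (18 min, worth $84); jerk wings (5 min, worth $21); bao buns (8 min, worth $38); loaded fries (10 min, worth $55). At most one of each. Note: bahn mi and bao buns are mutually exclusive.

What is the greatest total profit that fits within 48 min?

347

Best packing: mushroom risotto + gyoza plate + jerk wings + loaded fries — 48 min, 347 total.
Runner-up mushroom risotto + bahn mi + gyoza plate + loaded fries tops out at 341.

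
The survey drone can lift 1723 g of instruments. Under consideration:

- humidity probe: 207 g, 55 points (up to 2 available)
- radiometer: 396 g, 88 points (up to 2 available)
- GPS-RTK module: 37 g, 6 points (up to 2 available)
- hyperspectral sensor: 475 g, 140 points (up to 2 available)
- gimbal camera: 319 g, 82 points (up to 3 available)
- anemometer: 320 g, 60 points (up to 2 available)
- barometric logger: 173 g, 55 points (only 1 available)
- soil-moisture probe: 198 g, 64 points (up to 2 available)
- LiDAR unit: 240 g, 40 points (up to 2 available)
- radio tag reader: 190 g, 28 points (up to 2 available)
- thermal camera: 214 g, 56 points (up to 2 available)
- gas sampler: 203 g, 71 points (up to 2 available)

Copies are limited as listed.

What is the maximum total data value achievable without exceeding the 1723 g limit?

534

The ratio heuristic lands on humidity probe + GPS-RTK module + hyperspectral sensor + barometric logger + 2×soil-moisture probe + 2×gas sampler (526) but leaves 29 g idle.
Dropping humidity probe and GPS-RTK module and gas sampler frees 447 g; slotting in hyperspectral sensor (475 g) lifts the total to 534 at 1722 g.
No other feasible combination exceeds 534.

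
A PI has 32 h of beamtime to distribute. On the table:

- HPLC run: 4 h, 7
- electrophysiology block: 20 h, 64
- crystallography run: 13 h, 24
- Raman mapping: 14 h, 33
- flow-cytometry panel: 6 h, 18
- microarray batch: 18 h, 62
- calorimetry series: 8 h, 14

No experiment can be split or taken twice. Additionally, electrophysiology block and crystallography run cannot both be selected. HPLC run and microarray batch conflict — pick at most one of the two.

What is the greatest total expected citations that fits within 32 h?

Best packing: Raman mapping + microarray batch — 32 h, 95 total.
Next best is flow-cytometry panel + microarray batch + calorimetry series at 94 (32 h) — short by 1.

95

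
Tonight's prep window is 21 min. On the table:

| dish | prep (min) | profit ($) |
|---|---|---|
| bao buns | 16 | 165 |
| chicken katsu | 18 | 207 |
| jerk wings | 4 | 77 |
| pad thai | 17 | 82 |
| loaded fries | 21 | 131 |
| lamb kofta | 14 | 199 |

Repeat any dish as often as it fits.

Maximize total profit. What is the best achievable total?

Density check — jerk wings 19.25, lamb kofta 14.21, chicken katsu 11.50, bao buns 10.31 are the best per min.
The ratio ordering already packs tightly: 5×jerk wings, 20 min, 385.

385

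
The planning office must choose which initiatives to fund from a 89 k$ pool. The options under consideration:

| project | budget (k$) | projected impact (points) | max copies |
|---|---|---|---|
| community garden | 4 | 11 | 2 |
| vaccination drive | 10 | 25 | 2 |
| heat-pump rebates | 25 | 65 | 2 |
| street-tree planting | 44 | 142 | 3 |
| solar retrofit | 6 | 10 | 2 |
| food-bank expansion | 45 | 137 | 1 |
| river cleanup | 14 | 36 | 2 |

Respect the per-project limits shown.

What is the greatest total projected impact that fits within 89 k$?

284

By projected impact per k$: street-tree planting 3.23, food-bank expansion 3.04, community garden 2.75 lead.
Best packing: 2×street-tree planting — 88 k$, 284 total.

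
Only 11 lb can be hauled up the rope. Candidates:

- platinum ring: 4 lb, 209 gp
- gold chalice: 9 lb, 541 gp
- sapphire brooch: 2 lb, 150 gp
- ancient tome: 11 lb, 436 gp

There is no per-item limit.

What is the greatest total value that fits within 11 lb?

750

Best packing: 5×sapphire brooch — 10 lb, 750 total.
Nothing else within 11 lb beats 750.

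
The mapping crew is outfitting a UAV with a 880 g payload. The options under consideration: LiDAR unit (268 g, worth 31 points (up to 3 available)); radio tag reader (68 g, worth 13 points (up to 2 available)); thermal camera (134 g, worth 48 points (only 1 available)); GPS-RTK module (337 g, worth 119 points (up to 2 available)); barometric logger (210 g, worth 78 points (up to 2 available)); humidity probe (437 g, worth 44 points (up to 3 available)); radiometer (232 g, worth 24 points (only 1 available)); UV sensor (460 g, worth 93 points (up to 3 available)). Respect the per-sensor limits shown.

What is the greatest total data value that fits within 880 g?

299

Density check — barometric logger 0.37, thermal camera 0.36, GPS-RTK module 0.35, UV sensor 0.20 are the best per g.
Greedy by ratio would take 2×radio tag reader + thermal camera + 2×barometric logger: 690 g used, total 230.
Dropping radio tag reader and 2×barometric logger frees 488 g; slotting in 2×GPS-RTK module (674 g) lifts the total to 299 at 876 g.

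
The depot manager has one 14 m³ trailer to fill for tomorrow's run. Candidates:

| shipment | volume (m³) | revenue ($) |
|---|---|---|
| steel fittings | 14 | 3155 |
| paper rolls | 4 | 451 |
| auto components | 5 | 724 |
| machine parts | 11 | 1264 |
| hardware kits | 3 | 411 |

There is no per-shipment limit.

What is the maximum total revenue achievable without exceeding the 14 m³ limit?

3155

Best packing: steel fittings — 14 m³, 3155 total.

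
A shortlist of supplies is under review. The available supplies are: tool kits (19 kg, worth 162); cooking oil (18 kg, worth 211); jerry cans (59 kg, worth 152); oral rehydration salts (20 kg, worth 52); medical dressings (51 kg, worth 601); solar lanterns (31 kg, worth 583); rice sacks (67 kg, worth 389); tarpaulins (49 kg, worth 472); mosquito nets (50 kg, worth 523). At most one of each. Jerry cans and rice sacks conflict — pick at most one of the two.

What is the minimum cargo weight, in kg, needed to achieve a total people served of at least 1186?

98

Need the lightest bundle worth ≥ 1186.
cooking oil + solar lanterns + tarpaulins: 1266 people served at 98 kg.
Any bundle with less than 98 kg falls short of 1186.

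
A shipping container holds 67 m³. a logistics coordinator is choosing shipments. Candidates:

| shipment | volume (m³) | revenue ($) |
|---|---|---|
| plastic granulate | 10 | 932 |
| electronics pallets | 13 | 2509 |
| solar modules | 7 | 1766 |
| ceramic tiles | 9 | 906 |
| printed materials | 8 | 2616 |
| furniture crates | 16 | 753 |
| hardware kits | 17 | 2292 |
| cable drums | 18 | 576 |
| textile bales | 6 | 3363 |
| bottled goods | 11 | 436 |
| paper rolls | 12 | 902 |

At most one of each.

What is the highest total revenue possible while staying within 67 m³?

Ranking by ratio (revenue/m³): textile bales 560.50, printed materials 327.00, solar modules 252.29.
Taking the top-ratio shipments first gives electronics pallets + solar modules + ceramic tiles + printed materials + hardware kits + textile bales for 13452 (60 m³).
The 9 m³ tied up in ceramic tiles is better spent on plastic granulate — total rises to 13478 (61 m³).
No other feasible combination exceeds 13478.

13478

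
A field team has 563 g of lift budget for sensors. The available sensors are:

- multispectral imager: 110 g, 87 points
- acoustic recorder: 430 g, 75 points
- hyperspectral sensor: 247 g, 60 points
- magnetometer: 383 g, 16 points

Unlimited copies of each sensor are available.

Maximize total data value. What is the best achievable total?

Best packing: 5×multispectral imager — 550 g, 435 total.

435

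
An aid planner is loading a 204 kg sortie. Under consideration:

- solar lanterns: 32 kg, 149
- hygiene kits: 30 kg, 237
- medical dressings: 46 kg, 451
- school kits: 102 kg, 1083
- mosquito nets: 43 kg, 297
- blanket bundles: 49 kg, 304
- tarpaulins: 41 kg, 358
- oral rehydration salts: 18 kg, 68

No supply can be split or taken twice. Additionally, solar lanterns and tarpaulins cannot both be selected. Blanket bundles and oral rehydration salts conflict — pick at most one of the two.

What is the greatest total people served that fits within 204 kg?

1892

The ratio ordering already packs tightly: medical dressings + school kits + tarpaulins, 189 kg, 1892.
That's the maximum — no feasible swap from here does better than 1892.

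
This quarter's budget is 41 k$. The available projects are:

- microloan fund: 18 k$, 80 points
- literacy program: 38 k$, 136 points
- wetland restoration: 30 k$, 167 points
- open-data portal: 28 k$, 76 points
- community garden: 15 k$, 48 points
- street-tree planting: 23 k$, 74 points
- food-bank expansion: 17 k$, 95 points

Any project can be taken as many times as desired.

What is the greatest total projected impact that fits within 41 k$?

By projected impact per k$: food-bank expansion 5.59, wetland restoration 5.57, microloan fund 4.44 lead.
Best packing: 2×food-bank expansion — 34 k$, 190 total.

190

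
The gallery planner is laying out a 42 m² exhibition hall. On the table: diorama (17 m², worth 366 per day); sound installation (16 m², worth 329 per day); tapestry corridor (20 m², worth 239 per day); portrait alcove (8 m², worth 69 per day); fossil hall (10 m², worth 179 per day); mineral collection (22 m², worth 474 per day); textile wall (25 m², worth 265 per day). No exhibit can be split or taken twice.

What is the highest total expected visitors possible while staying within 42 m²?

By expected visitors per m²: mineral collection 21.55, diorama 21.53, sound installation 20.56, fossil hall 17.90 lead.
The ratio ordering already packs tightly: diorama + mineral collection, 39 m², 840.

840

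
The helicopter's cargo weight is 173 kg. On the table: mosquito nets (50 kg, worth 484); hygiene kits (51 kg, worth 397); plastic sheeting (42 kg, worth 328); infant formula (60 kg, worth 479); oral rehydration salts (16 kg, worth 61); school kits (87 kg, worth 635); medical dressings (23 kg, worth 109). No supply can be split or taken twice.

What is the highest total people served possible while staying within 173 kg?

A density-first pass picks mosquito nets + plastic sheeting + infant formula + oral rehydration salts — 1352 at 168 kg.
The 58 kg tied up in plastic sheeting and oral rehydration salts is better spent on hygiene kits — total rises to 1360 (161 kg).

1360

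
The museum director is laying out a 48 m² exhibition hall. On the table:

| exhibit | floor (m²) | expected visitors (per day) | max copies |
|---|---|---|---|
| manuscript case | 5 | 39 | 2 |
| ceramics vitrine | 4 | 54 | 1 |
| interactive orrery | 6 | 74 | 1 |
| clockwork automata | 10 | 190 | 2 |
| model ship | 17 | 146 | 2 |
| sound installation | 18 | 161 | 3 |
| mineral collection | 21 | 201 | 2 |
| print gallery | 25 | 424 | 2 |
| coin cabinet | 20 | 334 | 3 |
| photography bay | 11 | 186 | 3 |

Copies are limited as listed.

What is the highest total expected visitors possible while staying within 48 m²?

826

Filling by ratio: 2×clockwork automata + print gallery for 804, with 3 m² left unused.
Replace print gallery with interactive orrery + 2×photography bay: the trade gains 22 net, giving 826 at 48 m².
No other feasible combination exceeds 826.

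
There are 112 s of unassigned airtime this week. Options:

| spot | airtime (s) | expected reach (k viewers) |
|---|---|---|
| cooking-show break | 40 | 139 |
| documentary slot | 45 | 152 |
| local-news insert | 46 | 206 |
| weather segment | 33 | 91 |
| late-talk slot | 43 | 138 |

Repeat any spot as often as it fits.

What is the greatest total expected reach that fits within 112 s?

412

Best packing: 2×local-news insert — 92 s, 412 total.
That's the maximum — no swap from here does better than 412.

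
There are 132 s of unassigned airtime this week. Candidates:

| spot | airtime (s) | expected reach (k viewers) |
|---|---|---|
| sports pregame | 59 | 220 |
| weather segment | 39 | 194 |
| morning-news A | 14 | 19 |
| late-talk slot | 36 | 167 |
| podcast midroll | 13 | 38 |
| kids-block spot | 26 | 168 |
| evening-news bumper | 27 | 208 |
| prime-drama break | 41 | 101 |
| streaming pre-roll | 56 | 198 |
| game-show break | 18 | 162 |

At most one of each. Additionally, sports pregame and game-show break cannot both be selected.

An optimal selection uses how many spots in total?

5

Optimal total is 770.
For example weather segment + podcast midroll + kids-block spot + evening-news bumper + game-show break achieves it, using 123 s.
Any selection reaching 770 contains exactly 5 spots.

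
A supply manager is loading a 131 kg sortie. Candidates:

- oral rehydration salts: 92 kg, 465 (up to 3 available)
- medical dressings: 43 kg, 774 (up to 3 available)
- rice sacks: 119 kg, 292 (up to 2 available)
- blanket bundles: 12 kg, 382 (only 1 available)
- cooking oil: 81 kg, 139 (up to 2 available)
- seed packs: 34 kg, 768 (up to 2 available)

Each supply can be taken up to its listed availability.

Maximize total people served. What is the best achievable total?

2692

By people served per kg: blanket bundles 31.83, seed packs 22.59, medical dressings 18.00 lead.
Taking medical dressings + blanket bundles + 2×seed packs: 123 kg used, 2692 in people served.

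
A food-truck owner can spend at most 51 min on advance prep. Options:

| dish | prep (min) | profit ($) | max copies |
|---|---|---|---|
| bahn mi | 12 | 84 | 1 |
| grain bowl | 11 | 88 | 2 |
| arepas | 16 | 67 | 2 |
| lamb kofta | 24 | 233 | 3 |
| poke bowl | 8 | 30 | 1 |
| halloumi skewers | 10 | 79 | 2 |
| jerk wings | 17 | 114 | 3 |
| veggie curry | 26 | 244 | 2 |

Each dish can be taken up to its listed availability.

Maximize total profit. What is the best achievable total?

A density-first pass picks 2×lamb kofta — 466 at 48 min.
Replace lamb kofta with veggie curry: the trade gains 11 net, giving 477 at 50 min.
That's the maximum — no swap from here does better than 477.

477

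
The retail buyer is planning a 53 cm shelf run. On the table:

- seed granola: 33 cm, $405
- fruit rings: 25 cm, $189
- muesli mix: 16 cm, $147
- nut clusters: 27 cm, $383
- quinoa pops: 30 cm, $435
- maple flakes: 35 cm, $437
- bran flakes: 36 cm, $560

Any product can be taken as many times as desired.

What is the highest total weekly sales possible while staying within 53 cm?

707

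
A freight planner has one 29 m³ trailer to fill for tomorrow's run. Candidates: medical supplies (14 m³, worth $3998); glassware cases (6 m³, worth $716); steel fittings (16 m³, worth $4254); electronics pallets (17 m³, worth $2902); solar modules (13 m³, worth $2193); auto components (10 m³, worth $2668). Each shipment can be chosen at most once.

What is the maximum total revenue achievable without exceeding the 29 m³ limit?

6922

Filling by ratio: medical supplies + auto components for 6666, with 5 m³ left unused.
Dropping medical supplies frees 14 m³; slotting in steel fittings (16 m³) lifts the total to 6922 at 26 m³.
That's the maximum — no swap from here does better than 6922.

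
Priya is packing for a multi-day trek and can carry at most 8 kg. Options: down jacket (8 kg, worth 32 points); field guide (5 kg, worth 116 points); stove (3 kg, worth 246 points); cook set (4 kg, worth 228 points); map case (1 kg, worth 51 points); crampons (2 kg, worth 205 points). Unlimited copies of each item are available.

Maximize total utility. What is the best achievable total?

Taking 4×crampons: 8 kg used, 820 in utility.

820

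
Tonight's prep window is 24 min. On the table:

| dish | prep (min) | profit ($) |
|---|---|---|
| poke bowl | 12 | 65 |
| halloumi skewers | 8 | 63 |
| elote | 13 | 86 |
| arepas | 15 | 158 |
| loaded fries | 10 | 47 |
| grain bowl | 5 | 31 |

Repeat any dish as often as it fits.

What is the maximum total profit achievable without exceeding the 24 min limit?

By profit per min: arepas 10.53, halloumi skewers 7.88, elote 6.62 lead.
Best packing: halloumi skewers + arepas — 23 min, 221 total.
The spare 1 min is too small for any remaining dish, and no exchange beats 221.

221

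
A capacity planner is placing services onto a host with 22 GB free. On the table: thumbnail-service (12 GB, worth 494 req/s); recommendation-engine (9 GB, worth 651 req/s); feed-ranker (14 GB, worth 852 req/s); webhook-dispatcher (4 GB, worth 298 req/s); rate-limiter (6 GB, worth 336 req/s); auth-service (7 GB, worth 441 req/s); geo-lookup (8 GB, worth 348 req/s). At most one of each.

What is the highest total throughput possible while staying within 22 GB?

1428

The ratio heuristic lands on recommendation-engine + webhook-dispatcher + auth-service (1390) but leaves 2 GB idle.
The 4 GB tied up in webhook-dispatcher is better spent on rate-limiter — total rises to 1428 (22 GB).
The closest alternative, recommendation-engine + webhook-dispatcher + auth-service, reaches only 1390.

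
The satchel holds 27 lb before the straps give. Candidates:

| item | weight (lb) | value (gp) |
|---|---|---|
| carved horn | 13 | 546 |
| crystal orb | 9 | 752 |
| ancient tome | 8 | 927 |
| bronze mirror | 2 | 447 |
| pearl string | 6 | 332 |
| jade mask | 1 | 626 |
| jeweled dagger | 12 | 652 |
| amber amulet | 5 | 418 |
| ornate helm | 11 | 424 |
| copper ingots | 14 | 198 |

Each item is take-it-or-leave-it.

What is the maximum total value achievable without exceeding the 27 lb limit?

3170

Ranking by ratio (value/lb): jade mask 626.00, bronze mirror 223.50, ancient tome 115.88, amber amulet 83.60.
Taking crystal orb + ancient tome + bronze mirror + jade mask + amber amulet: 25 lb used, 3170 in value.
Nothing else within 27 lb beats 3170.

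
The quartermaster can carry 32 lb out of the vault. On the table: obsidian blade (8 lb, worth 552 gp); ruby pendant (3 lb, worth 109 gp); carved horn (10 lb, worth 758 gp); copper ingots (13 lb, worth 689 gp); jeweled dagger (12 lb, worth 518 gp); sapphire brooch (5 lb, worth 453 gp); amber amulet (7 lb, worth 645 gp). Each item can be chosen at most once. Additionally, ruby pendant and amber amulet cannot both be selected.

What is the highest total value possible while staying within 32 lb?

The ratio ordering already packs tightly: obsidian blade + carved horn + sapphire brooch + amber amulet, 30 lb, 2408.
No other feasible combination exceeds 2408.

2408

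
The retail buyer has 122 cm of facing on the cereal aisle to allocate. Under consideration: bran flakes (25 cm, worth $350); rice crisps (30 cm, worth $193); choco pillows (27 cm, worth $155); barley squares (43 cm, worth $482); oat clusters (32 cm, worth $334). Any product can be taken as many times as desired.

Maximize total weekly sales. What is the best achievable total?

1532

Ranking by ratio (weekly sales/cm): bran flakes 14.00, barley squares 11.21, oat clusters 10.44.
Taking the top-ratio products first gives 4×bran flakes for 1400 (100 cm).
Dropping bran flakes frees 25 cm; slotting in barley squares (43 cm) lifts the total to 1532 at 118 cm.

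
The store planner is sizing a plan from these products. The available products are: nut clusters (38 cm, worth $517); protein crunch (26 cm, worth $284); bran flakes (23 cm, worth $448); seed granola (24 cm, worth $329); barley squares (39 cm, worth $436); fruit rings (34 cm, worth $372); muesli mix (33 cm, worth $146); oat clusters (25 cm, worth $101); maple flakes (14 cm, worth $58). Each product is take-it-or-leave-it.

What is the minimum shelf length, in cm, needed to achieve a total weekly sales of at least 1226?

Look for the lowest-shelf combination reaching 1226.
nut clusters + bran flakes + seed granola reaches 1294 using 85 cm.
No combination under 85 cm hits 1226.

85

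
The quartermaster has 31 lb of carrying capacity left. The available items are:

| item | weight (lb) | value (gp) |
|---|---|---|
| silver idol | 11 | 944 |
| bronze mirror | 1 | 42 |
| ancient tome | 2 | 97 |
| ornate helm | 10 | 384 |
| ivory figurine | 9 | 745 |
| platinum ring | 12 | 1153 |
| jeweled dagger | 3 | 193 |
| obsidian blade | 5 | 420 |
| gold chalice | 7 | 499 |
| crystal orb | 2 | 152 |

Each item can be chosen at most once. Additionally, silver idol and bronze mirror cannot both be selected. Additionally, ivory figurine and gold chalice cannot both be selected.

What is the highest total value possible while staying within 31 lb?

2710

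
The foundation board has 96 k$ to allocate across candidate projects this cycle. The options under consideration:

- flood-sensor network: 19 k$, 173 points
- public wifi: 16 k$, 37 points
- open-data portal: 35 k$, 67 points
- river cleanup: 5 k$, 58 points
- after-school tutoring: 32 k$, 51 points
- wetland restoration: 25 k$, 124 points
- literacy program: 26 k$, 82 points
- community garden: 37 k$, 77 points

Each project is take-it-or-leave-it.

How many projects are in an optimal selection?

5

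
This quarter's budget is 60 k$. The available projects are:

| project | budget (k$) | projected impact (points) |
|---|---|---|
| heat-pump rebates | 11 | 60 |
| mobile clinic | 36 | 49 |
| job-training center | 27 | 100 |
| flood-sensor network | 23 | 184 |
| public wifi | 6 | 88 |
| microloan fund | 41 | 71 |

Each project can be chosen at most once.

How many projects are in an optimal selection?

3

The maximum projected impact within 60 k$ is 372.
job-training center + flood-sensor network + public wifi hits 372 at 56 k$.
Any selection reaching 372 contains exactly 3 projects.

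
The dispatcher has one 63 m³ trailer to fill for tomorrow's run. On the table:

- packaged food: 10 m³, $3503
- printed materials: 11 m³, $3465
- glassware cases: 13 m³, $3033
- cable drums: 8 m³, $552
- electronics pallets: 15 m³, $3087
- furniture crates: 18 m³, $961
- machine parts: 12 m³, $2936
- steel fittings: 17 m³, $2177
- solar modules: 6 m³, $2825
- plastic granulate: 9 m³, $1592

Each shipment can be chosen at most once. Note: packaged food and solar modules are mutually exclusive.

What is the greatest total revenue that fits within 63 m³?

16024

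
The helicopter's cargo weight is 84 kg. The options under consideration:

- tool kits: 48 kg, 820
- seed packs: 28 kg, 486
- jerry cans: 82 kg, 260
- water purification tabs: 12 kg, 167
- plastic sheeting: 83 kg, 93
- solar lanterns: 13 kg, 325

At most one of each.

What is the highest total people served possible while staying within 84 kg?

The ratio heuristic lands on seed packs + water purification tabs + solar lanterns (978) but leaves 31 kg idle.
The 28 kg tied up in seed packs is better spent on tool kits — total rises to 1312 (73 kg).
The closest alternative, tool kits + seed packs, reaches only 1306.

1312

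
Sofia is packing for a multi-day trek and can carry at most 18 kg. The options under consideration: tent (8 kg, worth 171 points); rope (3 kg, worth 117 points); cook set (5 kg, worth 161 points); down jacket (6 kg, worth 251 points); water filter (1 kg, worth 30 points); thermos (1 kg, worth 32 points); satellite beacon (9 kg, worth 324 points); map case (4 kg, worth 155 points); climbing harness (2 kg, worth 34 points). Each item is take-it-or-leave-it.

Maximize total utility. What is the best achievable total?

692

Taking the top-ratio items first gives rope + cook set + down jacket + map case for 684 (18 kg).
Replace cook set and map case with satellite beacon: the trade gains 8 net, giving 692 at 18 kg.
The closest alternative, rope + cook set + down jacket + map case, reaches only 684.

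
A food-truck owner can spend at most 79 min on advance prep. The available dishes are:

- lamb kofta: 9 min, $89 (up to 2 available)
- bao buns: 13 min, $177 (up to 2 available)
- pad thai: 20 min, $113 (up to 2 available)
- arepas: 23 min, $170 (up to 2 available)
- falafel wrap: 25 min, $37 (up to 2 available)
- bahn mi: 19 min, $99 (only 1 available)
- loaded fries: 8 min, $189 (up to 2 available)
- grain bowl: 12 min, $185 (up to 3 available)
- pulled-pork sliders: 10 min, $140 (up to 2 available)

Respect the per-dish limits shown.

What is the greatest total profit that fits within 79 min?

1287

Filling by ratio: 2×loaded fries + 3×grain bowl + 2×pulled-pork sliders for 1213, with 7 min left unused.
Replace 2×pulled-pork sliders with 2×bao buns: the trade gains 74 net, giving 1287 at 78 min.
Nothing else within 79 min beats 1287.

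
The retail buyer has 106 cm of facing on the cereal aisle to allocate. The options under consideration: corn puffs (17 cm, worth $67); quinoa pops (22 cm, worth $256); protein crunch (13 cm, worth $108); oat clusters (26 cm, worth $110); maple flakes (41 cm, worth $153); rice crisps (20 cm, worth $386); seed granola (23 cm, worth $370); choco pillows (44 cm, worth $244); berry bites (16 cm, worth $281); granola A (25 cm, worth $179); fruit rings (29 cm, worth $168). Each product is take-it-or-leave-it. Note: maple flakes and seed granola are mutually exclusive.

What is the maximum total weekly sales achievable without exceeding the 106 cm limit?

1472

By weekly sales per cm: rice crisps 19.30, berry bites 17.56, seed granola 16.09, quinoa pops 11.64 lead.
The ratio heuristic lands on quinoa pops + protein crunch + rice crisps + seed granola + berry bites (1401) but leaves 12 cm idle.
Replace protein crunch with granola A: the trade gains 71 net, giving 1472 at 106 cm.
Next best is quinoa pops + protein crunch + rice crisps + seed granola + berry bites at 1401 (94 cm) — short by 71.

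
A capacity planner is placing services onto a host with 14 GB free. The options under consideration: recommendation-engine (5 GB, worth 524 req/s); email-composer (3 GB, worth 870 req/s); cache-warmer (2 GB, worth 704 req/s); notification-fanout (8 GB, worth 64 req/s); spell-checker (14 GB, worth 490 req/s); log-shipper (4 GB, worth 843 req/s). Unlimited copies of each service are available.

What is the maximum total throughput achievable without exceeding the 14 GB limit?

Taking 7×cache-warmer: 14 GB used, 4928 in throughput.
Nothing else within 14 GB beats 4928.

4928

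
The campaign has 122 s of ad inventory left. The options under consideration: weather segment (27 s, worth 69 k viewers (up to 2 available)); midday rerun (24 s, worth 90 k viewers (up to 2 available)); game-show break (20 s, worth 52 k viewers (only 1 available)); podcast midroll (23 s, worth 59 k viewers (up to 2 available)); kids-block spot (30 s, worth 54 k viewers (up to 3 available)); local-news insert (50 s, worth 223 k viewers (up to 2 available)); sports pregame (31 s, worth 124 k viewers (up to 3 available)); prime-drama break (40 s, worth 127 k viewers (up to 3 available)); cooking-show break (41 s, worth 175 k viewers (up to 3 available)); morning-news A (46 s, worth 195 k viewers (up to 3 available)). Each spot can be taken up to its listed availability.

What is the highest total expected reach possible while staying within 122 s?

522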